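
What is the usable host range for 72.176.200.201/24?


Network: 72.176.200.0
Broadcast: 72.176.200.255
First usable = network + 1
Last usable = broadcast - 1
Range: 72.176.200.1 to 72.176.200.254


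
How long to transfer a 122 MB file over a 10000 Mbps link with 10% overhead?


Effective throughput = 10000 * (1 - 10/100) = 9000 Mbps
File size in Mb = 122 * 8 = 976 Mb
Time = 976 / 9000
Time = 0.1084 seconds


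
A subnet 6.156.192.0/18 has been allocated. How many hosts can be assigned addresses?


Host bits = 32 - 18 = 14
Total addresses = 2^14 = 16384
Usable = total - 2 (network and broadcast)
Usable hosts: 16382


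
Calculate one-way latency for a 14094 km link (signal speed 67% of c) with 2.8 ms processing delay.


Speed = 0.67 * 3e5 km/s = 201000 km/s
Propagation delay = 14094 / 201000 = 0.0701 s = 70.1194 ms
Processing delay = 2.8 ms
Total one-way latency = 72.9194 ms


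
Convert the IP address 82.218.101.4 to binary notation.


82 = 01010010
218 = 11011010
101 = 01100101
4 = 00000100
Binary: 01010010.11011010.01100101.00000100


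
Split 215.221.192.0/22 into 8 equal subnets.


New prefix = 22 + 3 = 25
Each subnet has 128 addresses
  215.221.192.0/25
  215.221.192.128/25
  215.221.193.0/25
  215.221.193.128/25
  215.221.194.0/25
  215.221.194.128/25
  215.221.195.0/25
  215.221.195.128/25
Subnets: 215.221.192.0/25, 215.221.192.128/25, 215.221.193.0/25, 215.221.193.128/25, 215.221.194.0/25, 215.221.194.128/25, 215.221.195.0/25, 215.221.195.128/25


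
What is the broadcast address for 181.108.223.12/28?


Network: 181.108.223.0/28
Host bits = 4
Set all host bits to 1:
Broadcast: 181.108.223.15


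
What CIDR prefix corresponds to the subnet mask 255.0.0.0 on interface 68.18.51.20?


Binary: 11111111.00000000.00000000.00000000
Count leading 1s
Prefix: /8


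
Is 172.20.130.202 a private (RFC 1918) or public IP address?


RFC 1918 private ranges:
  10.0.0.0/8 (10.0.0.0 - 10.255.255.255)
  172.16.0.0/12 (172.16.0.0 - 172.31.255.255)
  192.168.0.0/16 (192.168.0.0 - 192.168.255.255)
Private (in 172.16.0.0/12)


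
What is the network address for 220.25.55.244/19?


IP:   11011100.00011001.00110111.11110100
Mask: 11111111.11111111.11100000.00000000
AND operation:
Net:  11011100.00011001.00100000.00000000
Network: 220.25.32.0/19


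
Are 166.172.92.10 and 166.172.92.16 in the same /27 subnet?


Mask: 255.255.255.224
166.172.92.10 AND mask = 166.172.92.0
166.172.92.16 AND mask = 166.172.92.0
Yes, same subnet (166.172.92.0)


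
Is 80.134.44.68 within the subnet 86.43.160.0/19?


Subnet network: 86.43.160.0
Test IP AND mask: 80.134.32.0
No, 80.134.44.68 is not in 86.43.160.0/19


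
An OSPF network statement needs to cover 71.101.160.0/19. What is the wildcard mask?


Subnet mask: 255.255.224.0
Wildcard = 255.255.255.255 - subnet mask
255 - 255 = 0
255 - 255 = 0
255 - 224 = 31
255 - 0 = 255
Wildcard: 0.0.31.255


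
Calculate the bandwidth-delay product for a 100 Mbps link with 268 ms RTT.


BDP = bandwidth * RTT
= 100 Mbps * 268 ms
= 100 * 1e6 * 268 / 1000 bits
= 26800000 bits
= 3350000 bytes
= 3271.4844 KB
BDP = 26800000 bits (3350000 bytes)


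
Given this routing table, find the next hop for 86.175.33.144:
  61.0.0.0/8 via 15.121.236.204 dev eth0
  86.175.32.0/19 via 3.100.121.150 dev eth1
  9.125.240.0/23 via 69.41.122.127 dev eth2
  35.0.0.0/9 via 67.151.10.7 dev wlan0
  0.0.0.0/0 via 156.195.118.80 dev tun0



Longest prefix match for 86.175.33.144:
  /8 61.0.0.0: no
  /19 86.175.32.0: MATCH
  /23 9.125.240.0: no
  /9 35.0.0.0: no
  /0 0.0.0.0: MATCH
Selected: next-hop 3.100.121.150 via eth1 (matched /19)


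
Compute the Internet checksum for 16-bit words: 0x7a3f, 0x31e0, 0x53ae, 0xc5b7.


Sum all words (with carry folding):
+ 0x7a3f = 0x7a3f
+ 0x31e0 = 0xac1f
+ 0x53ae = 0xffcd
+ 0xc5b7 = 0xc585
One's complement: ~0xc585
Checksum = 0x3a7a


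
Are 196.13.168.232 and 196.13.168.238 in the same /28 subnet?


Mask: 255.255.255.240
196.13.168.232 AND mask = 196.13.168.224
196.13.168.238 AND mask = 196.13.168.224
Yes, same subnet (196.13.168.224)


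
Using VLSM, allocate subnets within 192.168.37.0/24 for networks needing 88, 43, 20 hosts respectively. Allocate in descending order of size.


88 hosts -> /25 (126 usable): 192.168.37.0/25
43 hosts -> /26 (62 usable): 192.168.37.128/26
20 hosts -> /27 (30 usable): 192.168.37.192/27
Allocation: 192.168.37.0/25 (88 hosts, 126 usable); 192.168.37.128/26 (43 hosts, 62 usable); 192.168.37.192/27 (20 hosts, 30 usable)


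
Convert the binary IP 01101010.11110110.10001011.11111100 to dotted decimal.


01101010 = 106
11110110 = 246
10001011 = 139
11111100 = 252
IP: 106.246.139.252


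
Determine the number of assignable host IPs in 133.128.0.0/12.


Host bits = 32 - 12 = 20
Total addresses = 2^20 = 1048576
Usable = total - 2 (network and broadcast)
Usable hosts: 1048574


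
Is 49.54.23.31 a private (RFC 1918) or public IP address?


RFC 1918 private ranges:
  10.0.0.0/8 (10.0.0.0 - 10.255.255.255)
  172.16.0.0/12 (172.16.0.0 - 172.31.255.255)
  192.168.0.0/16 (192.168.0.0 - 192.168.255.255)
Public (not in any RFC 1918 range)


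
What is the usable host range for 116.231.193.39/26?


Network: 116.231.193.0
Broadcast: 116.231.193.63
First usable = network + 1
Last usable = broadcast - 1
Range: 116.231.193.1 to 116.231.193.62


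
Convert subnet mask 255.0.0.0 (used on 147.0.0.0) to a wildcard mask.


Subnet mask: 255.0.0.0
Wildcard = 255.255.255.255 - subnet mask
255 - 255 = 0
255 - 0 = 255
255 - 0 = 255
255 - 0 = 255
Wildcard: 0.255.255.255


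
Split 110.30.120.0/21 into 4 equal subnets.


New prefix = 21 + 2 = 23
Each subnet has 512 addresses
  110.30.120.0/23
  110.30.122.0/23
  110.30.124.0/23
  110.30.126.0/23
Subnets: 110.30.120.0/23, 110.30.122.0/23, 110.30.124.0/23, 110.30.126.0/23


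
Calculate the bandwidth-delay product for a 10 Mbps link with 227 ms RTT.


BDP = bandwidth * RTT
= 10 Mbps * 227 ms
= 10 * 1e6 * 227 / 1000 bits
= 2270000 bits
= 283750 bytes
= 277.0996 KB
BDP = 2270000 bits (283750 bytes)


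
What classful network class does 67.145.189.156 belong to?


First octet: 67
Binary: 01000011
0xxxxxxx -> Class A (1-126)
Class A, default mask 255.0.0.0 (/8)


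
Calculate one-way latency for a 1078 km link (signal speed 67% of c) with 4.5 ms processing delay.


Speed = 0.67 * 3e5 km/s = 201000 km/s
Propagation delay = 1078 / 201000 = 0.0054 s = 5.3632 ms
Processing delay = 4.5 ms
Total one-way latency = 9.8632 ms


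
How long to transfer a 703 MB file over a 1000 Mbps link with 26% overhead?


Effective throughput = 1000 * (1 - 26/100) = 740 Mbps
File size in Mb = 703 * 8 = 5624 Mb
Time = 5624 / 740
Time = 7.6 seconds


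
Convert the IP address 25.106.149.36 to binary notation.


25 = 00011001
106 = 01101010
149 = 10010101
36 = 00100100
Binary: 00011001.01101010.10010101.00100100


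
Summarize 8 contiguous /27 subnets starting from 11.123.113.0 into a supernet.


Original prefix: /27
Number of subnets: 8 = 2^3
New prefix = 27 - 3 = 24
Supernet: 11.123.113.0/24


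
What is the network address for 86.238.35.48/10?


IP:   01010110.11101110.00100011.00110000
Mask: 11111111.11000000.00000000.00000000
AND operation:
Net:  01010110.11000000.00000000.00000000
Network: 86.192.0.0/10


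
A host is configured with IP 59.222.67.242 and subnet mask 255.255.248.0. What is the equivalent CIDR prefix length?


Binary: 11111111.11111111.11111000.00000000
Count leading 1s
Prefix: /21


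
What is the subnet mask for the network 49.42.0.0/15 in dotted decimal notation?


/15 means 15 network bits, 17 host bits
Binary: 11111111111111100000000000000000
Mask: 255.254.0.0


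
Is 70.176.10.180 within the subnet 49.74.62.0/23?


Subnet network: 49.74.62.0
Test IP AND mask: 70.176.10.0
No, 70.176.10.180 is not in 49.74.62.0/23


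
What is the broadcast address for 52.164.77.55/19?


Network: 52.164.64.0/19
Host bits = 13
Set all host bits to 1:
Broadcast: 52.164.95.255


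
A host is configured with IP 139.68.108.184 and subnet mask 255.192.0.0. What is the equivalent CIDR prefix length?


Binary: 11111111.11000000.00000000.00000000
Count leading 1s
Prefix: /10


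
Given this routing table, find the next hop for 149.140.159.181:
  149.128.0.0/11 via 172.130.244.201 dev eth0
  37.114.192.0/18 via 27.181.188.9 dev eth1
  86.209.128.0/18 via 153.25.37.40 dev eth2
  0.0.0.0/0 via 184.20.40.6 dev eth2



Longest prefix match for 149.140.159.181:
  /11 149.128.0.0: MATCH
  /18 37.114.192.0: no
  /18 86.209.128.0: no
  /0 0.0.0.0: MATCH
Selected: next-hop 172.130.244.201 via eth0 (matched /11)


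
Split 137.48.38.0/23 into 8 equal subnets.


New prefix = 23 + 3 = 26
Each subnet has 64 addresses
  137.48.38.0/26
  137.48.38.64/26
  137.48.38.128/26
  137.48.38.192/26
  137.48.39.0/26
  137.48.39.64/26
  137.48.39.128/26
  137.48.39.192/26
Subnets: 137.48.38.0/26, 137.48.38.64/26, 137.48.38.128/26, 137.48.38.192/26, 137.48.39.0/26, 137.48.39.64/26, 137.48.39.128/26, 137.48.39.192/26


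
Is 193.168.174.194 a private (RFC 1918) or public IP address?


RFC 1918 private ranges:
  10.0.0.0/8 (10.0.0.0 - 10.255.255.255)
  172.16.0.0/12 (172.16.0.0 - 172.31.255.255)
  192.168.0.0/16 (192.168.0.0 - 192.168.255.255)
Public (not in any RFC 1918 range)


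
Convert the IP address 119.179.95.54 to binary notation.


119 = 01110111
179 = 10110011
95 = 01011111
54 = 00110110
Binary: 01110111.10110011.01011111.00110110


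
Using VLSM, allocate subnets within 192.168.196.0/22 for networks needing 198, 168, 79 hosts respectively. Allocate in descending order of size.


198 hosts -> /24 (254 usable): 192.168.196.0/24
168 hosts -> /24 (254 usable): 192.168.197.0/24
79 hosts -> /25 (126 usable): 192.168.198.0/25
Allocation: 192.168.196.0/24 (198 hosts, 254 usable); 192.168.197.0/24 (168 hosts, 254 usable); 192.168.198.0/25 (79 hosts, 126 usable)


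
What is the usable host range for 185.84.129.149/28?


Network: 185.84.129.144
Broadcast: 185.84.129.159
First usable = network + 1
Last usable = broadcast - 1
Range: 185.84.129.145 to 185.84.129.158


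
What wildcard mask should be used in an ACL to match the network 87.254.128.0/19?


Subnet mask: 255.255.224.0
Wildcard = 255.255.255.255 - subnet mask
255 - 255 = 0
255 - 255 = 0
255 - 224 = 31
255 - 0 = 255
Wildcard: 0.0.31.255


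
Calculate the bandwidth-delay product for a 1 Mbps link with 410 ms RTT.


BDP = bandwidth * RTT
= 1 Mbps * 410 ms
= 1 * 1e6 * 410 / 1000 bits
= 410000 bits
= 51250 bytes
= 50.0488 KB
BDP = 410000 bits (51250 bytes)


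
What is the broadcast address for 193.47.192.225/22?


Network: 193.47.192.0/22
Host bits = 10
Set all host bits to 1:
Broadcast: 193.47.195.255


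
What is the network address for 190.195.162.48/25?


IP:   10111110.11000011.10100010.00110000
Mask: 11111111.11111111.11111111.10000000
AND operation:
Net:  10111110.11000011.10100010.00000000
Network: 190.195.162.0/25


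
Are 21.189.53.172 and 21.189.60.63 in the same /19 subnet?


Mask: 255.255.224.0
21.189.53.172 AND mask = 21.189.32.0
21.189.60.63 AND mask = 21.189.32.0
Yes, same subnet (21.189.32.0)


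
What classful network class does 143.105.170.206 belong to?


First octet: 143
Binary: 10001111
10xxxxxx -> Class B (128-191)
Class B, default mask 255.255.0.0 (/16)


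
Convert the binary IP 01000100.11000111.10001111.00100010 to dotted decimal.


01000100 = 68
11000111 = 199
10001111 = 143
00100010 = 34
IP: 68.199.143.34


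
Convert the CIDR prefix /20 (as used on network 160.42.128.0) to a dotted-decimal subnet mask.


/20 means 20 network bits, 12 host bits
Binary: 11111111111111111111000000000000
Mask: 255.255.240.0


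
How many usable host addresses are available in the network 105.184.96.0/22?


Host bits = 32 - 22 = 10
Total addresses = 2^10 = 1024
Usable = total - 2 (network and broadcast)
Usable hosts: 1022


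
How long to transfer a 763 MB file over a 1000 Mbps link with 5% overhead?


Effective throughput = 1000 * (1 - 5/100) = 950 Mbps
File size in Mb = 763 * 8 = 6104 Mb
Time = 6104 / 950
Time = 6.4253 seconds


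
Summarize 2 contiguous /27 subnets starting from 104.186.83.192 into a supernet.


Original prefix: /27
Number of subnets: 2 = 2^1
New prefix = 27 - 1 = 26
Supernet: 104.186.83.192/26


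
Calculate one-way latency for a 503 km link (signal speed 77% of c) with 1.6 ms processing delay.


Speed = 0.77 * 3e5 km/s = 231000 km/s
Propagation delay = 503 / 231000 = 0.0022 s = 2.1775 ms
Processing delay = 1.6 ms
Total one-way latency = 3.7775 ms


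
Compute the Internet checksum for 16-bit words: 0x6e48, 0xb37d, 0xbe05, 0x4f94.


Sum all words (with carry folding):
+ 0x6e48 = 0x6e48
+ 0xb37d = 0x21c6
+ 0xbe05 = 0xdfcb
+ 0x4f94 = 0x2f60
One's complement: ~0x2f60
Checksum = 0xd09f


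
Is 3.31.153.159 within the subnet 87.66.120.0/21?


Subnet network: 87.66.120.0
Test IP AND mask: 3.31.152.0
No, 3.31.153.159 is not in 87.66.120.0/21


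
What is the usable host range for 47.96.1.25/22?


Network: 47.96.0.0
Broadcast: 47.96.3.255
First usable = network + 1
Last usable = broadcast - 1
Range: 47.96.0.1 to 47.96.3.254


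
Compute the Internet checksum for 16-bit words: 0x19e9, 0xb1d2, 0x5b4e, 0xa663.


Sum all words (with carry folding):
+ 0x19e9 = 0x19e9
+ 0xb1d2 = 0xcbbb
+ 0x5b4e = 0x270a
+ 0xa663 = 0xcd6d
One's complement: ~0xcd6d
Checksum = 0x3292


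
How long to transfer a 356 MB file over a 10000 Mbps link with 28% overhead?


Effective throughput = 10000 * (1 - 28/100) = 7200 Mbps
File size in Mb = 356 * 8 = 2848 Mb
Time = 2848 / 7200
Time = 0.3956 seconds


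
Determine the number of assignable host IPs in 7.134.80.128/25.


Host bits = 32 - 25 = 7
Total addresses = 2^7 = 128
Usable = total - 2 (network and broadcast)
Usable hosts: 126


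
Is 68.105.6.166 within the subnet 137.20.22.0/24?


Subnet network: 137.20.22.0
Test IP AND mask: 68.105.6.0
No, 68.105.6.166 is not in 137.20.22.0/24


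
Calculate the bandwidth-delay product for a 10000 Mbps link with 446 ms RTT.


BDP = bandwidth * RTT
= 10000 Mbps * 446 ms
= 10000 * 1e6 * 446 / 1000 bits
= 4460000000 bits
= 557500000 bytes
= 544433.5938 KB
BDP = 4460000000 bits (557500000 bytes)


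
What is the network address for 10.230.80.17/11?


IP:   00001010.11100110.01010000.00010001
Mask: 11111111.11100000.00000000.00000000
AND operation:
Net:  00001010.11100000.00000000.00000000
Network: 10.224.0.0/11


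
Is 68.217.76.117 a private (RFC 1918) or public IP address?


RFC 1918 private ranges:
  10.0.0.0/8 (10.0.0.0 - 10.255.255.255)
  172.16.0.0/12 (172.16.0.0 - 172.31.255.255)
  192.168.0.0/16 (192.168.0.0 - 192.168.255.255)
Public (not in any RFC 1918 range)


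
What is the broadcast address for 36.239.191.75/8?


Network: 36.0.0.0/8
Host bits = 24
Set all host bits to 1:
Broadcast: 36.255.255.255


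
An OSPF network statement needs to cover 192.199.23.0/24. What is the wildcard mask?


Subnet mask: 255.255.255.0
Wildcard = 255.255.255.255 - subnet mask
255 - 255 = 0
255 - 255 = 0
255 - 255 = 0
255 - 0 = 255
Wildcard: 0.0.0.255


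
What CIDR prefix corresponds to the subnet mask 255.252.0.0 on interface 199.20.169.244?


Binary: 11111111.11111100.00000000.00000000
Count leading 1s
Prefix: /14


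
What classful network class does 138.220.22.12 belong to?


First octet: 138
Binary: 10001010
10xxxxxx -> Class B (128-191)
Class B, default mask 255.255.0.0 (/16)


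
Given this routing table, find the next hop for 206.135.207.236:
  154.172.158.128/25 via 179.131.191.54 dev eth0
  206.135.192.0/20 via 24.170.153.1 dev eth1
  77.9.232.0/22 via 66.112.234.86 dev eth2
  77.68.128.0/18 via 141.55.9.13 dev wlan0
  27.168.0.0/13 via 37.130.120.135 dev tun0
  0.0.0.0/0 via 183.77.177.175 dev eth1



Longest prefix match for 206.135.207.236:
  /25 154.172.158.128: no
  /20 206.135.192.0: MATCH
  /22 77.9.232.0: no
  /18 77.68.128.0: no
  /13 27.168.0.0: no
  /0 0.0.0.0: MATCH
Selected: next-hop 24.170.153.1 via eth1 (matched /20)


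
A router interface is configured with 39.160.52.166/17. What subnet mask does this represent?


/17 means 17 network bits, 15 host bits
Binary: 11111111111111111000000000000000
Mask: 255.255.128.0


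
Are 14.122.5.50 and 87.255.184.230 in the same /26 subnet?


Mask: 255.255.255.192
14.122.5.50 AND mask = 14.122.5.0
87.255.184.230 AND mask = 87.255.184.192
No, different subnets (14.122.5.0 vs 87.255.184.192)


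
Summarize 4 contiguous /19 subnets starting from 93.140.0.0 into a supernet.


Original prefix: /19
Number of subnets: 4 = 2^2
New prefix = 19 - 2 = 17
Supernet: 93.140.0.0/17


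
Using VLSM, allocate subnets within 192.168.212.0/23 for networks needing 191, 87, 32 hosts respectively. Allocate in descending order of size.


191 hosts -> /24 (254 usable): 192.168.212.0/24
87 hosts -> /25 (126 usable): 192.168.213.0/25
32 hosts -> /26 (62 usable): 192.168.213.128/26
Allocation: 192.168.212.0/24 (191 hosts, 254 usable); 192.168.213.0/25 (87 hosts, 126 usable); 192.168.213.128/26 (32 hosts, 62 usable)


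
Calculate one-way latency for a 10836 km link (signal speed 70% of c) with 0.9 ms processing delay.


Speed = 0.7 * 3e5 km/s = 210000 km/s
Propagation delay = 10836 / 210000 = 0.0516 s = 51.6 ms
Processing delay = 0.9 ms
Total one-way latency = 52.5 ms


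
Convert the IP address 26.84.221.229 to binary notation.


26 = 00011010
84 = 01010100
221 = 11011101
229 = 11100101
Binary: 00011010.01010100.11011101.11100101


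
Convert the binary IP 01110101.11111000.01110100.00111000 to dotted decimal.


01110101 = 117
11111000 = 248
01110100 = 116
00111000 = 56
IP: 117.248.116.56


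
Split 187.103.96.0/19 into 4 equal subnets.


New prefix = 19 + 2 = 21
Each subnet has 2048 addresses
  187.103.96.0/21
  187.103.104.0/21
  187.103.112.0/21
  187.103.120.0/21
Subnets: 187.103.96.0/21, 187.103.104.0/21, 187.103.112.0/21, 187.103.120.0/21


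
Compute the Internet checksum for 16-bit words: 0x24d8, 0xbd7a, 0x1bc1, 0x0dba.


Sum all words (with carry folding):
+ 0x24d8 = 0x24d8
+ 0xbd7a = 0xe252
+ 0x1bc1 = 0xfe13
+ 0x0dba = 0x0bce
One's complement: ~0x0bce
Checksum = 0xf431


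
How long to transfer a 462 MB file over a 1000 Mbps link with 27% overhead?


Effective throughput = 1000 * (1 - 27/100) = 730 Mbps
File size in Mb = 462 * 8 = 3696 Mb
Time = 3696 / 730
Time = 5.063 seconds


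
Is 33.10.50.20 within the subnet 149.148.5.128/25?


Subnet network: 149.148.5.128
Test IP AND mask: 33.10.50.0
No, 33.10.50.20 is not in 149.148.5.128/25


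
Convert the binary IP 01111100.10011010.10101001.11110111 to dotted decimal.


01111100 = 124
10011010 = 154
10101001 = 169
11110111 = 247
IP: 124.154.169.247


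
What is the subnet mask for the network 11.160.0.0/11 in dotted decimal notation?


/11 means 11 network bits, 21 host bits
Binary: 11111111111000000000000000000000
Mask: 255.224.0.0


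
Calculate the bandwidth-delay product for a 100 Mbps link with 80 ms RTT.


BDP = bandwidth * RTT
= 100 Mbps * 80 ms
= 100 * 1e6 * 80 / 1000 bits
= 8000000 bits
= 1000000 bytes
= 976.5625 KB
BDP = 8000000 bits (1000000 bytes)


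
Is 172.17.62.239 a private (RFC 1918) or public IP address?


RFC 1918 private ranges:
  10.0.0.0/8 (10.0.0.0 - 10.255.255.255)
  172.16.0.0/12 (172.16.0.0 - 172.31.255.255)
  192.168.0.0/16 (192.168.0.0 - 192.168.255.255)
Private (in 172.16.0.0/12)


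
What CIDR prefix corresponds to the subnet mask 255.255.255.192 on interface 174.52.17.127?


Binary: 11111111.11111111.11111111.11000000
Count leading 1s
Prefix: /26


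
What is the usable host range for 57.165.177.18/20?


Network: 57.165.176.0
Broadcast: 57.165.191.255
First usable = network + 1
Last usable = broadcast - 1
Range: 57.165.176.1 to 57.165.191.254


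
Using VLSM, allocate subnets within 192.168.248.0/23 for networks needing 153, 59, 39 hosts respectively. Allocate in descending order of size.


153 hosts -> /24 (254 usable): 192.168.248.0/24
59 hosts -> /26 (62 usable): 192.168.249.0/26
39 hosts -> /26 (62 usable): 192.168.249.64/26
Allocation: 192.168.248.0/24 (153 hosts, 254 usable); 192.168.249.0/26 (59 hosts, 62 usable); 192.168.249.64/26 (39 hosts, 62 usable)


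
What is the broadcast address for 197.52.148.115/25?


Network: 197.52.148.0/25
Host bits = 7
Set all host bits to 1:
Broadcast: 197.52.148.127


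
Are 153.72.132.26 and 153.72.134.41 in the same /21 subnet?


Mask: 255.255.248.0
153.72.132.26 AND mask = 153.72.128.0
153.72.134.41 AND mask = 153.72.128.0
Yes, same subnet (153.72.128.0)


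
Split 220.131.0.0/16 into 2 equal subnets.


New prefix = 16 + 1 = 17
Each subnet has 32768 addresses
  220.131.0.0/17
  220.131.128.0/17
Subnets: 220.131.0.0/17, 220.131.128.0/17


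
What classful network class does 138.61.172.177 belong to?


First octet: 138
Binary: 10001010
10xxxxxx -> Class B (128-191)
Class B, default mask 255.255.0.0 (/16)


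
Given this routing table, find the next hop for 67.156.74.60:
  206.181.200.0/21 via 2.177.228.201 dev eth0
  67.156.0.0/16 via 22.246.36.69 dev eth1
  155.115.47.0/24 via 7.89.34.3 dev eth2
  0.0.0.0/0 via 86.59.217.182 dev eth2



Longest prefix match for 67.156.74.60:
  /21 206.181.200.0: no
  /16 67.156.0.0: MATCH
  /24 155.115.47.0: no
  /0 0.0.0.0: MATCH
Selected: next-hop 22.246.36.69 via eth1 (matched /16)


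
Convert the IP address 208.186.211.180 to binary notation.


208 = 11010000
186 = 10111010
211 = 11010011
180 = 10110100
Binary: 11010000.10111010.11010011.10110100


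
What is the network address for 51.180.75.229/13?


IP:   00110011.10110100.01001011.11100101
Mask: 11111111.11111000.00000000.00000000
AND operation:
Net:  00110011.10110000.00000000.00000000
Network: 51.176.0.0/13


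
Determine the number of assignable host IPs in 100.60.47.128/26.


Host bits = 32 - 26 = 6
Total addresses = 2^6 = 64
Usable = total - 2 (network and broadcast)
Usable hosts: 62


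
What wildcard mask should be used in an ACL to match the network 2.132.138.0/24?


Subnet mask: 255.255.255.0
Wildcard = 255.255.255.255 - subnet mask
255 - 255 = 0
255 - 255 = 0
255 - 255 = 0
255 - 0 = 255
Wildcard: 0.0.0.255


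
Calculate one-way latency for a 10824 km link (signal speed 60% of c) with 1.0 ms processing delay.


Speed = 0.6 * 3e5 km/s = 180000 km/s
Propagation delay = 10824 / 180000 = 0.0601 s = 60.1333 ms
Processing delay = 1.0 ms
Total one-way latency = 61.1333 ms


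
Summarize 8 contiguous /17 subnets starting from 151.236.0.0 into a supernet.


Original prefix: /17
Number of subnets: 8 = 2^3
New prefix = 17 - 3 = 14
Supernet: 151.236.0.0/14


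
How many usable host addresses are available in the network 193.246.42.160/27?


Host bits = 32 - 27 = 5
Total addresses = 2^5 = 32
Usable = total - 2 (network and broadcast)
Usable hosts: 30


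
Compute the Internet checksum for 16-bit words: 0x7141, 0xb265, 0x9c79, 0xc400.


Sum all words (with carry folding):
+ 0x7141 = 0x7141
+ 0xb265 = 0x23a7
+ 0x9c79 = 0xc020
+ 0xc400 = 0x8421
One's complement: ~0x8421
Checksum = 0x7bde


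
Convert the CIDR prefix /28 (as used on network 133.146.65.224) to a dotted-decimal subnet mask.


/28 means 28 network bits, 4 host bits
Binary: 11111111111111111111111111110000
Mask: 255.255.255.240


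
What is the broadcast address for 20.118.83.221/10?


Network: 20.64.0.0/10
Host bits = 22
Set all host bits to 1:
Broadcast: 20.127.255.255


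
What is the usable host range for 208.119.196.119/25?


Network: 208.119.196.0
Broadcast: 208.119.196.127
First usable = network + 1
Last usable = broadcast - 1
Range: 208.119.196.1 to 208.119.196.126


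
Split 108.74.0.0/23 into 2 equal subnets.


New prefix = 23 + 1 = 24
Each subnet has 256 addresses
  108.74.0.0/24
  108.74.1.0/24
Subnets: 108.74.0.0/24, 108.74.1.0/24


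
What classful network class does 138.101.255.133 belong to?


First octet: 138
Binary: 10001010
10xxxxxx -> Class B (128-191)
Class B, default mask 255.255.0.0 (/16)


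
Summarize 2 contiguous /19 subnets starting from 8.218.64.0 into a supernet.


Original prefix: /19
Number of subnets: 2 = 2^1
New prefix = 19 - 1 = 18
Supernet: 8.218.64.0/18


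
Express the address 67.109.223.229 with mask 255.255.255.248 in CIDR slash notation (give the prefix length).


Binary: 11111111.11111111.11111111.11111000
Count leading 1s
Prefix: /29


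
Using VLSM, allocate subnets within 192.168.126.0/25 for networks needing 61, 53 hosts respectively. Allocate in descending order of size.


61 hosts -> /26 (62 usable): 192.168.126.0/26
53 hosts -> /26 (62 usable): 192.168.126.64/26
Allocation: 192.168.126.0/26 (61 hosts, 62 usable); 192.168.126.64/26 (53 hosts, 62 usable)


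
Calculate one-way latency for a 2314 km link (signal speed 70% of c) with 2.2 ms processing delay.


Speed = 0.7 * 3e5 km/s = 210000 km/s
Propagation delay = 2314 / 210000 = 0.011 s = 11.019 ms
Processing delay = 2.2 ms
Total one-way latency = 13.219 ms


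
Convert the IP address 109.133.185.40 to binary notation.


109 = 01101101
133 = 10000101
185 = 10111001
40 = 00101000
Binary: 01101101.10000101.10111001.00101000


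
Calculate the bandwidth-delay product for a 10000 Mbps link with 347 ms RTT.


BDP = bandwidth * RTT
= 10000 Mbps * 347 ms
= 10000 * 1e6 * 347 / 1000 bits
= 3470000000 bits
= 433750000 bytes
= 423583.9844 KB
BDP = 3470000000 bits (433750000 bytes)


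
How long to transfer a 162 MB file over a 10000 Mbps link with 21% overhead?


Effective throughput = 10000 * (1 - 21/100) = 7900 Mbps
File size in Mb = 162 * 8 = 1296 Mb
Time = 1296 / 7900
Time = 0.1641 seconds


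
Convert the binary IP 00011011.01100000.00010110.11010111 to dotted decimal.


00011011 = 27
01100000 = 96
00010110 = 22
11010111 = 215
IP: 27.96.22.215


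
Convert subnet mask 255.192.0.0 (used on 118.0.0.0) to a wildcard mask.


Subnet mask: 255.192.0.0
Wildcard = 255.255.255.255 - subnet mask
255 - 255 = 0
255 - 192 = 63
255 - 0 = 255
255 - 0 = 255
Wildcard: 0.63.255.255


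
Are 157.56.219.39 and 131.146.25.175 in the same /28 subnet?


Mask: 255.255.255.240
157.56.219.39 AND mask = 157.56.219.32
131.146.25.175 AND mask = 131.146.25.160
No, different subnets (157.56.219.32 vs 131.146.25.160)


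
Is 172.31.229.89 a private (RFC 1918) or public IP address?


RFC 1918 private ranges:
  10.0.0.0/8 (10.0.0.0 - 10.255.255.255)
  172.16.0.0/12 (172.16.0.0 - 172.31.255.255)
  192.168.0.0/16 (192.168.0.0 - 192.168.255.255)
Private (in 172.16.0.0/12)


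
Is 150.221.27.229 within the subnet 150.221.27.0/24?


Subnet network: 150.221.27.0
Test IP AND mask: 150.221.27.0
Yes, 150.221.27.229 is in 150.221.27.0/24


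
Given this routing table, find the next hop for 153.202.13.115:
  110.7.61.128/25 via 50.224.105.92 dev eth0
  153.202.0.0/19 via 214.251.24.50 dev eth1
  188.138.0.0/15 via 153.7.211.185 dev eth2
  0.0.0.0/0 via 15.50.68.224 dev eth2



Longest prefix match for 153.202.13.115:
  /25 110.7.61.128: no
  /19 153.202.0.0: MATCH
  /15 188.138.0.0: no
  /0 0.0.0.0: MATCH
Selected: next-hop 214.251.24.50 via eth1 (matched /19)


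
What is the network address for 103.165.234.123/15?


IP:   01100111.10100101.11101010.01111011
Mask: 11111111.11111110.00000000.00000000
AND operation:
Net:  01100111.10100100.00000000.00000000
Network: 103.164.0.0/15


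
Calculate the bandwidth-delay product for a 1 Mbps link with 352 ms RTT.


BDP = bandwidth * RTT
= 1 Mbps * 352 ms
= 1 * 1e6 * 352 / 1000 bits
= 352000 bits
= 44000 bytes
= 42.9688 KB
BDP = 352000 bits (44000 bytes)


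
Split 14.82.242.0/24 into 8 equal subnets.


New prefix = 24 + 3 = 27
Each subnet has 32 addresses
  14.82.242.0/27
  14.82.242.32/27
  14.82.242.64/27
  14.82.242.96/27
  14.82.242.128/27
  14.82.242.160/27
  14.82.242.192/27
  14.82.242.224/27
Subnets: 14.82.242.0/27, 14.82.242.32/27, 14.82.242.64/27, 14.82.242.96/27, 14.82.242.128/27, 14.82.242.160/27, 14.82.242.192/27, 14.82.242.224/27


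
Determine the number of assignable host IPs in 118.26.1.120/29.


Host bits = 32 - 29 = 3
Total addresses = 2^3 = 8
Usable = total - 2 (network and broadcast)
Usable hosts: 6


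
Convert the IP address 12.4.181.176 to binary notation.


12 = 00001100
4 = 00000100
181 = 10110101
176 = 10110000
Binary: 00001100.00000100.10110101.10110000


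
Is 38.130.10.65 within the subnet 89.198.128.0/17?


Subnet network: 89.198.128.0
Test IP AND mask: 38.130.0.0
No, 38.130.10.65 is not in 89.198.128.0/17


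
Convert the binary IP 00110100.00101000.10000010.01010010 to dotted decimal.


00110100 = 52
00101000 = 40
10000010 = 130
01010010 = 82
IP: 52.40.130.82


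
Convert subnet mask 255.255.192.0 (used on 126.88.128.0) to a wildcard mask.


Subnet mask: 255.255.192.0
Wildcard = 255.255.255.255 - subnet mask
255 - 255 = 0
255 - 255 = 0
255 - 192 = 63
255 - 0 = 255
Wildcard: 0.0.63.255


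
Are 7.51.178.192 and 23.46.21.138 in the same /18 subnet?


Mask: 255.255.192.0
7.51.178.192 AND mask = 7.51.128.0
23.46.21.138 AND mask = 23.46.0.0
No, different subnets (7.51.128.0 vs 23.46.0.0)


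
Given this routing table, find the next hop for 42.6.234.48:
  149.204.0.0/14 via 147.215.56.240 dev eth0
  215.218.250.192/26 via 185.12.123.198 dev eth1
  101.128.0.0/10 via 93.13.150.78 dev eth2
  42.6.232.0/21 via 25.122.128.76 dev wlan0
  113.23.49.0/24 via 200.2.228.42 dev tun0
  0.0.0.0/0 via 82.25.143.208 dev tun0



Longest prefix match for 42.6.234.48:
  /14 149.204.0.0: no
  /26 215.218.250.192: no
  /10 101.128.0.0: no
  /21 42.6.232.0: MATCH
  /24 113.23.49.0: no
  /0 0.0.0.0: MATCH
Selected: next-hop 25.122.128.76 via wlan0 (matched /21)


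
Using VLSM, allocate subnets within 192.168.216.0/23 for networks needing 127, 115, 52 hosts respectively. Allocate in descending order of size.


127 hosts -> /24 (254 usable): 192.168.216.0/24
115 hosts -> /25 (126 usable): 192.168.217.0/25
52 hosts -> /26 (62 usable): 192.168.217.128/26
Allocation: 192.168.216.0/24 (127 hosts, 254 usable); 192.168.217.0/25 (115 hosts, 126 usable); 192.168.217.128/26 (52 hosts, 62 usable)


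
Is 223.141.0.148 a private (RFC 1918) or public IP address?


RFC 1918 private ranges:
  10.0.0.0/8 (10.0.0.0 - 10.255.255.255)
  172.16.0.0/12 (172.16.0.0 - 172.31.255.255)
  192.168.0.0/16 (192.168.0.0 - 192.168.255.255)
Public (not in any RFC 1918 range)


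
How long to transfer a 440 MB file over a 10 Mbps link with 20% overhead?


Effective throughput = 10 * (1 - 20/100) = 8 Mbps
File size in Mb = 440 * 8 = 3520 Mb
Time = 3520 / 8
Time = 440 seconds


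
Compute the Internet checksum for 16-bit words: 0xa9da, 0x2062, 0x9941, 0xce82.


Sum all words (with carry folding):
+ 0xa9da = 0xa9da
+ 0x2062 = 0xca3c
+ 0x9941 = 0x637e
+ 0xce82 = 0x3201
One's complement: ~0x3201
Checksum = 0xcdfe


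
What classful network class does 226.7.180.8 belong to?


First octet: 226
Binary: 11100010
1110xxxx -> Class D (224-239)
Class D (multicast), default mask N/A


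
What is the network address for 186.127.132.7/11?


IP:   10111010.01111111.10000100.00000111
Mask: 11111111.11100000.00000000.00000000
AND operation:
Net:  10111010.01100000.00000000.00000000
Network: 186.96.0.0/11


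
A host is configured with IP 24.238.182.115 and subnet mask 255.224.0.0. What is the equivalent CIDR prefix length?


Binary: 11111111.11100000.00000000.00000000
Count leading 1s
Prefix: /11


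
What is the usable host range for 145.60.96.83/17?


Network: 145.60.0.0
Broadcast: 145.60.127.255
First usable = network + 1
Last usable = broadcast - 1
Range: 145.60.0.1 to 145.60.127.254


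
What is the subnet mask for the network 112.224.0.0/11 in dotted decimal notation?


/11 means 11 network bits, 21 host bits
Binary: 11111111111000000000000000000000
Mask: 255.224.0.0


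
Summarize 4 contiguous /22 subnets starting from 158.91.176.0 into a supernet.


Original prefix: /22
Number of subnets: 4 = 2^2
New prefix = 22 - 2 = 20
Supernet: 158.91.176.0/20


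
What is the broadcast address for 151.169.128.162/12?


Network: 151.160.0.0/12
Host bits = 20
Set all host bits to 1:
Broadcast: 151.175.255.255


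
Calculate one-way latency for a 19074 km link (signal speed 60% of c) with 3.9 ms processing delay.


Speed = 0.6 * 3e5 km/s = 180000 km/s
Propagation delay = 19074 / 180000 = 0.106 s = 105.9667 ms
Processing delay = 3.9 ms
Total one-way latency = 109.8667 ms


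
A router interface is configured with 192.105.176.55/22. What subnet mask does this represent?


/22 means 22 network bits, 10 host bits
Binary: 11111111111111111111110000000000
Mask: 255.255.252.0


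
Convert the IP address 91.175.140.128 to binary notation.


91 = 01011011
175 = 10101111
140 = 10001100
128 = 10000000
Binary: 01011011.10101111.10001100.10000000


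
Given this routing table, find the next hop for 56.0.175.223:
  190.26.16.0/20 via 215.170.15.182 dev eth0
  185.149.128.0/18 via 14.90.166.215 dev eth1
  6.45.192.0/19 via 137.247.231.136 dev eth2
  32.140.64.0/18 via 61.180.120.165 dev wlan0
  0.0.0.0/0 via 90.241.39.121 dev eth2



Longest prefix match for 56.0.175.223:
  /20 190.26.16.0: no
  /18 185.149.128.0: no
  /19 6.45.192.0: no
  /18 32.140.64.0: no
  /0 0.0.0.0: MATCH
Selected: next-hop 90.241.39.121 via eth2 (matched /0)


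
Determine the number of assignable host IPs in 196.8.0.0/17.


Host bits = 32 - 17 = 15
Total addresses = 2^15 = 32768
Usable = total - 2 (network and broadcast)
Usable hosts: 32766


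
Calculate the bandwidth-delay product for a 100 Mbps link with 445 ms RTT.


BDP = bandwidth * RTT
= 100 Mbps * 445 ms
= 100 * 1e6 * 445 / 1000 bits
= 44500000 bits
= 5562500 bytes
= 5432.1289 KB
BDP = 44500000 bits (5562500 bytes)


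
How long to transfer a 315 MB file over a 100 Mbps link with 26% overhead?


Effective throughput = 100 * (1 - 26/100) = 74 Mbps
File size in Mb = 315 * 8 = 2520 Mb
Time = 2520 / 74
Time = 34.0541 seconds


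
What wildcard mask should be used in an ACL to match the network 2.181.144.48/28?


Subnet mask: 255.255.255.240
Wildcard = 255.255.255.255 - subnet mask
255 - 255 = 0
255 - 255 = 0
255 - 255 = 0
255 - 240 = 15
Wildcard: 0.0.0.15


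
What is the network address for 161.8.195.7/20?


IP:   10100001.00001000.11000011.00000111
Mask: 11111111.11111111.11110000.00000000
AND operation:
Net:  10100001.00001000.11000000.00000000
Network: 161.8.192.0/20


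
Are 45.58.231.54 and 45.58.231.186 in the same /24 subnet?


Mask: 255.255.255.0
45.58.231.54 AND mask = 45.58.231.0
45.58.231.186 AND mask = 45.58.231.0
Yes, same subnet (45.58.231.0)


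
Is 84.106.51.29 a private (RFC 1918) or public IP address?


RFC 1918 private ranges:
  10.0.0.0/8 (10.0.0.0 - 10.255.255.255)
  172.16.0.0/12 (172.16.0.0 - 172.31.255.255)
  192.168.0.0/16 (192.168.0.0 - 192.168.255.255)
Public (not in any RFC 1918 range)


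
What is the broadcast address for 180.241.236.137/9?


Network: 180.128.0.0/9
Host bits = 23
Set all host bits to 1:
Broadcast: 180.255.255.255


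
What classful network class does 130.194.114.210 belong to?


First octet: 130
Binary: 10000010
10xxxxxx -> Class B (128-191)
Class B, default mask 255.255.0.0 (/16)


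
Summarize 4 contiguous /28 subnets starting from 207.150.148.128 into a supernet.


Original prefix: /28
Number of subnets: 4 = 2^2
New prefix = 28 - 2 = 26
Supernet: 207.150.148.128/26


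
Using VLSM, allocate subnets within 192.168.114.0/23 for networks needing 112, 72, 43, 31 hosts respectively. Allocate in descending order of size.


112 hosts -> /25 (126 usable): 192.168.114.0/25
72 hosts -> /25 (126 usable): 192.168.114.128/25
43 hosts -> /26 (62 usable): 192.168.115.0/26
31 hosts -> /26 (62 usable): 192.168.115.64/26
Allocation: 192.168.114.0/25 (112 hosts, 126 usable); 192.168.114.128/25 (72 hosts, 126 usable); 192.168.115.0/26 (43 hosts, 62 usable); 192.168.115.64/26 (31 hosts, 62 usable)


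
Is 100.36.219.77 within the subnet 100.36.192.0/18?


Subnet network: 100.36.192.0
Test IP AND mask: 100.36.192.0
Yes, 100.36.219.77 is in 100.36.192.0/18


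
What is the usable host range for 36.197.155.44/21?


Network: 36.197.152.0
Broadcast: 36.197.159.255
First usable = network + 1
Last usable = broadcast - 1
Range: 36.197.152.1 to 36.197.159.254


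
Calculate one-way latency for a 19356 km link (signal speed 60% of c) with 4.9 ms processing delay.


Speed = 0.6 * 3e5 km/s = 180000 km/s
Propagation delay = 19356 / 180000 = 0.1075 s = 107.5333 ms
Processing delay = 4.9 ms
Total one-way latency = 112.4333 ms


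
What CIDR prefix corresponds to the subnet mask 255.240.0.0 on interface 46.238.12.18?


Binary: 11111111.11110000.00000000.00000000
Count leading 1s
Prefix: /12


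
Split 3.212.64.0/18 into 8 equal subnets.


New prefix = 18 + 3 = 21
Each subnet has 2048 addresses
  3.212.64.0/21
  3.212.72.0/21
  3.212.80.0/21
  3.212.88.0/21
  3.212.96.0/21
  3.212.104.0/21
  3.212.112.0/21
  3.212.120.0/21
Subnets: 3.212.64.0/21, 3.212.72.0/21, 3.212.80.0/21, 3.212.88.0/21, 3.212.96.0/21, 3.212.104.0/21, 3.212.112.0/21, 3.212.120.0/21


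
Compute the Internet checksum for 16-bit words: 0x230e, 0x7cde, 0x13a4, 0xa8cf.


Sum all words (with carry folding):
+ 0x230e = 0x230e
+ 0x7cde = 0x9fec
+ 0x13a4 = 0xb390
+ 0xa8cf = 0x5c60
One's complement: ~0x5c60
Checksum = 0xa39f


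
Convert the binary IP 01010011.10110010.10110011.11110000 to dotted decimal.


01010011 = 83
10110010 = 178
10110011 = 179
11110000 = 240
IP: 83.178.179.240


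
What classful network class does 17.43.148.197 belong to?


First octet: 17
Binary: 00010001
0xxxxxxx -> Class A (1-126)
Class A, default mask 255.0.0.0 (/8)


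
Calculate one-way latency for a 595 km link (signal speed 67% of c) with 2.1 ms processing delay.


Speed = 0.67 * 3e5 km/s = 201000 km/s
Propagation delay = 595 / 201000 = 0.003 s = 2.9602 ms
Processing delay = 2.1 ms
Total one-way latency = 5.0602 ms


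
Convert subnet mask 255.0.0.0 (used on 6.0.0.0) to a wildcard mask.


Subnet mask: 255.0.0.0
Wildcard = 255.255.255.255 - subnet mask
255 - 255 = 0
255 - 0 = 255
255 - 0 = 255
255 - 0 = 255
Wildcard: 0.255.255.255


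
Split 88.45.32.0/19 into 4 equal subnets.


New prefix = 19 + 2 = 21
Each subnet has 2048 addresses
  88.45.32.0/21
  88.45.40.0/21
  88.45.48.0/21
  88.45.56.0/21
Subnets: 88.45.32.0/21, 88.45.40.0/21, 88.45.48.0/21, 88.45.56.0/21


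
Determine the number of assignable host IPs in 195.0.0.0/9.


Host bits = 32 - 9 = 23
Total addresses = 2^23 = 8388608
Usable = total - 2 (network and broadcast)
Usable hosts: 8388606


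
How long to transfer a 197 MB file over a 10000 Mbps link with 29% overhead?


Effective throughput = 10000 * (1 - 29/100) = 7100 Mbps
File size in Mb = 197 * 8 = 1576 Mb
Time = 1576 / 7100
Time = 0.222 seconds


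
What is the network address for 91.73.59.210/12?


IP:   01011011.01001001.00111011.11010010
Mask: 11111111.11110000.00000000.00000000
AND operation:
Net:  01011011.01000000.00000000.00000000
Network: 91.64.0.0/12


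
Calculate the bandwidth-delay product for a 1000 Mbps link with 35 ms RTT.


BDP = bandwidth * RTT
= 1000 Mbps * 35 ms
= 1000 * 1e6 * 35 / 1000 bits
= 35000000 bits
= 4375000 bytes
= 4272.4609 KB
BDP = 35000000 bits (4375000 bytes)


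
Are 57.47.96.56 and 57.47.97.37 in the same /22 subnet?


Mask: 255.255.252.0
57.47.96.56 AND mask = 57.47.96.0
57.47.97.37 AND mask = 57.47.96.0
Yes, same subnet (57.47.96.0)
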